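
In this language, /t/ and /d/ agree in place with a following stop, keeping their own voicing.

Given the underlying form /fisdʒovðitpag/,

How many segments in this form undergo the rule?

1

/t/ before /p/ (labial) → [p]
1 segment changes.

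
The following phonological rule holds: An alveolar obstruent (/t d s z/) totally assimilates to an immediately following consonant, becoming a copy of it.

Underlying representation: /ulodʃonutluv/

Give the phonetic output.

[uloʃʃonulluv]

/d/ before /ʃ/ → [ʃ] (total assimilation)
/t/ before /l/ → [l] (total assimilation)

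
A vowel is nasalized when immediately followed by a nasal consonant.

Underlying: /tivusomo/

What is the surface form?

/o/ before nasal /m/ → [õ]

[tivusõmo]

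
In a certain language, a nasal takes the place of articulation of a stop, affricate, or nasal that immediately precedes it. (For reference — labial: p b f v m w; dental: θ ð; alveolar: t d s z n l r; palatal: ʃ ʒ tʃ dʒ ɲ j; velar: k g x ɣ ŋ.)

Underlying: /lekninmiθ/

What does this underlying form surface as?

/n/ after /k/ (velar) → [ŋ]
/m/ after /n/ (alveolar) → [n]

[lekŋinniθ]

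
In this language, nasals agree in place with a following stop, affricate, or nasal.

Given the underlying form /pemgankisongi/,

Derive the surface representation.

/m/ before /g/ (velar) → [ŋ]
/n/ before /k/ (velar) → [ŋ]
/n/ before /g/ (velar) → [ŋ]

[peŋgaŋkisoŋgi]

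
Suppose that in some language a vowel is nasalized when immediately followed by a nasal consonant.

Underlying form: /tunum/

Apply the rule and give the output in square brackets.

[tũnũm]

/u/ before nasal /n/ → [ũ]
/u/ before nasal /m/ → [ũ]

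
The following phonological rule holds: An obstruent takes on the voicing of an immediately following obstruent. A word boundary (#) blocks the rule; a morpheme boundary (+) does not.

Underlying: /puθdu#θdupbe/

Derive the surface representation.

[puðdu#ðdubbe]

/θ/ before /d/ (voiced) → [ð]
/θ/ before /d/ (voiced) → [ð]
/p/ before /b/ (voiced) → [b]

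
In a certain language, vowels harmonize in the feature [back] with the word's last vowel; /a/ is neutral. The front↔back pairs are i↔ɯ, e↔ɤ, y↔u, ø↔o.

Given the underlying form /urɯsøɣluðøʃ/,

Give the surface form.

/u/ harmonizes with /ø/ ([-back]) → [y]
/ɯ/ harmonizes with /ø/ ([-back]) → [i]
/u/ harmonizes with /ø/ ([-back]) → [y]

[yrisøɣlyðøʃ]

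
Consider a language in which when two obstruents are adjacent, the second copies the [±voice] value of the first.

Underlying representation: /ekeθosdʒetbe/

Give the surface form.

[ekeθostʃetpe]

/dʒ/ after /s/ (voiceless) → [tʃ]
/b/ after /t/ (voiceless) → [p]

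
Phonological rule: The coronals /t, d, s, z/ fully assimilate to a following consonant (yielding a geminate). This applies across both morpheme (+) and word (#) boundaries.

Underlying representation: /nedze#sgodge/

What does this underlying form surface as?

[nezze#ggogge]

/d/ before /z/ → [z] (total assimilation)
/s/ before /g/ → [g] (total assimilation)
/d/ before /g/ → [g] (total assimilation)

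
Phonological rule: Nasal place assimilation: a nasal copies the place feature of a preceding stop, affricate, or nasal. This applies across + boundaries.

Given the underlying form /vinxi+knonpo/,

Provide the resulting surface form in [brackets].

/n/ after /k/ (velar) → [ŋ]

[vinxi+kŋonpo]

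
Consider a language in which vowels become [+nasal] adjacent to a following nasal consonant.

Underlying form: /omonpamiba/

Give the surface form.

[õmõnpãmiba]

/o/ before nasal /m/ → [õ]
/o/ before nasal /n/ → [õ]
/a/ before nasal /m/ → [ã]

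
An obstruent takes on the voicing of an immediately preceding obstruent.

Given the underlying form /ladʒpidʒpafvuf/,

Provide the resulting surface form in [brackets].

[ladʒbidʒbaffuf]

/p/ after /dʒ/ (voiced) → [b]
/p/ after /dʒ/ (voiced) → [b]
/v/ after /f/ (voiceless) → [f]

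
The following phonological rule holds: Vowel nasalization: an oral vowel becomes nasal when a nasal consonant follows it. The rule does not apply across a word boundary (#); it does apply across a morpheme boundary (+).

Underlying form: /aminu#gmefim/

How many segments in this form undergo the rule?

3

/a/ before nasal /m/ → [ã]
/i/ before nasal /n/ → [ĩ]
/i/ before nasal /m/ → [ĩ]
3 segments change.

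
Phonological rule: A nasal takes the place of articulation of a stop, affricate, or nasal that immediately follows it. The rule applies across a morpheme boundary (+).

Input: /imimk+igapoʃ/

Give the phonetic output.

/m/ before /k/ (velar) → [ŋ]

[imiŋk+igapoʃ]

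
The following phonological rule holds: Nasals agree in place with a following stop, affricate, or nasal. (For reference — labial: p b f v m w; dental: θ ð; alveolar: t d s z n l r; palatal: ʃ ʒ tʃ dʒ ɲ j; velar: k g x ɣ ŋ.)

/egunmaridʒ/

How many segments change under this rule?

/n/ before /m/ (labial) → [m]
1 segment changes.

1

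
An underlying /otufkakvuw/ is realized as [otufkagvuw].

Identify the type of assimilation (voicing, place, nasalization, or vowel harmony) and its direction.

/k/→[g].
Each target copies a feature from the following segment, so the direction is regressive.

voicing assimilation, regressive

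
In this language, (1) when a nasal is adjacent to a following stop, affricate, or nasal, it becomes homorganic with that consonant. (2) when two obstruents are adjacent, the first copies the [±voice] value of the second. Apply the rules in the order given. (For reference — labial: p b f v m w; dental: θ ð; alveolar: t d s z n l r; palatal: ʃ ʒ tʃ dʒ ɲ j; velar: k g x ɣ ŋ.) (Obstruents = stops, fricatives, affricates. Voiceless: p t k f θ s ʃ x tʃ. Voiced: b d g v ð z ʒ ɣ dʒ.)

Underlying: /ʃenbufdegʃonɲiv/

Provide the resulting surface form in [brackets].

[ʃembuvdekʃoɲɲiv]

Rule 1: /n/ before /b/ (labial) → [m]
Rule 1: /n/ before /ɲ/ (palatal) → [ɲ]
After rule 1: ʃembufdegʃoɲɲiv
Rule 2: /f/ before /d/ (voiced) → [v]
Rule 2: /g/ before /ʃ/ (voiceless) → [k]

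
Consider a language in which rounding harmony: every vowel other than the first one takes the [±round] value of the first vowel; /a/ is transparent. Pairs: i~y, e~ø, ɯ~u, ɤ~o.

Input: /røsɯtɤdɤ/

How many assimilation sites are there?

/ɯ/ harmonizes with /ø/ ([+round]) → [u]
/ɤ/ harmonizes with /ø/ ([+round]) → [o]
/ɤ/ harmonizes with /ø/ ([+round]) → [o]
3 segments change.

3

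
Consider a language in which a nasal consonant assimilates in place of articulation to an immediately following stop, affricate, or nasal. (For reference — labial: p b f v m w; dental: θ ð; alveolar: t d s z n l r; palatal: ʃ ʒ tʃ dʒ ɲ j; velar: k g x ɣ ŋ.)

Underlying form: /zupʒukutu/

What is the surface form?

[zupʒukutu]

no segment meets the rule's conditions; no change.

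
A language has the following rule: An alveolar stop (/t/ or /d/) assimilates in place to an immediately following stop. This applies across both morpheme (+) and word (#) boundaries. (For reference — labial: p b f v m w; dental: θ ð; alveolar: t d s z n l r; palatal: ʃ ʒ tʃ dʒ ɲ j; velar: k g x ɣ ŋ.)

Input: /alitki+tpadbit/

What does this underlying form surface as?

[alikki+ppabbit]

/t/ before /k/ (velar) → [k]
/t/ before /p/ (labial) → [p]
/d/ before /b/ (labial) → [b]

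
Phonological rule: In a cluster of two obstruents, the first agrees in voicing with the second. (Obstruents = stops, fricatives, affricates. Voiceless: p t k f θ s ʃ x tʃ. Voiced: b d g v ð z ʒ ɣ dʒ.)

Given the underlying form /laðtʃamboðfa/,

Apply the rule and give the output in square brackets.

/ð/ before /tʃ/ (voiceless) → [θ]
/ð/ before /f/ (voiceless) → [θ]

[laθtʃamboθfa]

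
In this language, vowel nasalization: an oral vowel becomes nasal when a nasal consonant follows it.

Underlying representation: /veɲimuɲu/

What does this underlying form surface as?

[vẽɲĩmũɲu]

/e/ before nasal /ɲ/ → [ẽ]
/i/ before nasal /m/ → [ĩ]
/u/ before nasal /ɲ/ → [ũ]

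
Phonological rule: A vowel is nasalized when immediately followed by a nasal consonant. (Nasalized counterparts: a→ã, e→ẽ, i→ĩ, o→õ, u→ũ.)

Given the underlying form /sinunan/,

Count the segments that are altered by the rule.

/i/ before nasal /n/ → [ĩ]
/u/ before nasal /n/ → [ũ]
/a/ before nasal /n/ → [ã]
3 segments change.

3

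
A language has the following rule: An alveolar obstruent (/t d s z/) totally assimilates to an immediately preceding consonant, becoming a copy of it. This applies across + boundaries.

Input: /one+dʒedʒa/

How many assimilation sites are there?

No segment meets the rule's conditions.

0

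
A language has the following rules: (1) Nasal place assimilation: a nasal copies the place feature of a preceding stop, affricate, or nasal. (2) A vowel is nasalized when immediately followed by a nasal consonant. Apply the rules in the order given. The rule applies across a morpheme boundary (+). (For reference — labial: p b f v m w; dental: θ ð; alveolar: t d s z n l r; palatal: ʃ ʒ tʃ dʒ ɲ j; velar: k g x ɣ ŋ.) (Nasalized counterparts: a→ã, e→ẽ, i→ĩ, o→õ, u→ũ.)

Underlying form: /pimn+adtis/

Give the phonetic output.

Rule 1: /n/ after /m/ (labial) → [m]
After rule 1: pimm+adtis
Rule 2: /i/ before nasal /m/ → [ĩ]

[pĩmm+adtis]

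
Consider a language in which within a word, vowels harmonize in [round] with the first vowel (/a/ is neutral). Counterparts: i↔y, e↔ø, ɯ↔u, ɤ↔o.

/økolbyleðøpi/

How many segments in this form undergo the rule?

2

/e/ harmonizes with /ø/ ([+round]) → [ø]
/i/ harmonizes with /ø/ ([+round]) → [y]
2 segments change.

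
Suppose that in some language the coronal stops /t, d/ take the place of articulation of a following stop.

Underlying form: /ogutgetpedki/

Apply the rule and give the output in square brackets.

/t/ before /g/ (velar) → [k]
/t/ before /p/ (labial) → [p]
/d/ before /k/ (velar) → [g]

[ogukgeppegki]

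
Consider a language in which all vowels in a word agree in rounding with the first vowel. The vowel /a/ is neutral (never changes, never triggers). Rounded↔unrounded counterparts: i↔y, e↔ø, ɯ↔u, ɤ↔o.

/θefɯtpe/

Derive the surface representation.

no segment meets the rule's conditions; no change.

[θefɯtpe]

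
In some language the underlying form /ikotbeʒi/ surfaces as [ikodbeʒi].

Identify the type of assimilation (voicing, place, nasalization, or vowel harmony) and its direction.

/t/→[d].
Each target copies a feature from the following segment, so the direction is regressive.

voicing assimilation, regressive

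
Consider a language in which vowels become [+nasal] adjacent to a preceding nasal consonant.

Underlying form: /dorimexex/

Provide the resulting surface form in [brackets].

/e/ after nasal /m/ → [ẽ]

[dorimẽxex]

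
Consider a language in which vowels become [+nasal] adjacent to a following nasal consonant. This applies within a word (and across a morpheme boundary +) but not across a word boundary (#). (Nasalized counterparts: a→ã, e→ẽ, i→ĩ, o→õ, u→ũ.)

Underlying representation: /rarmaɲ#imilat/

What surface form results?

[rarmãɲ#ĩmilat]

/a/ before nasal /ɲ/ → [ã]
/i/ before nasal /m/ → [ĩ]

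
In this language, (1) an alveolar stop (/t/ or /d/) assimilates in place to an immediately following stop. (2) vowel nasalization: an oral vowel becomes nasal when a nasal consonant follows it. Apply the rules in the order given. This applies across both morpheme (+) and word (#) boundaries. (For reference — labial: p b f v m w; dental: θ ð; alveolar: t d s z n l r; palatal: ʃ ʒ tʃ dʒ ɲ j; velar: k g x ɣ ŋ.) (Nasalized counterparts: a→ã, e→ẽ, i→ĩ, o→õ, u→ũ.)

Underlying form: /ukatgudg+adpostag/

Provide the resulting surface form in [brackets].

[ukakgugg+abpostag]

Rule 1: /t/ before /g/ (velar) → [k]
Rule 1: /d/ before /g/ (velar) → [g]
Rule 1: /d/ before /p/ (labial) → [b]
After rule 1: ukakgugg+abpostag
Rule 2: no segment meets the rule's conditions; no change.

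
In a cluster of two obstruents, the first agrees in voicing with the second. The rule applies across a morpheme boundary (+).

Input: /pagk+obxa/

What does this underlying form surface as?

[pakk+opxa]

/g/ before /k/ (voiceless) → [k]
/b/ before /x/ (voiceless) → [p]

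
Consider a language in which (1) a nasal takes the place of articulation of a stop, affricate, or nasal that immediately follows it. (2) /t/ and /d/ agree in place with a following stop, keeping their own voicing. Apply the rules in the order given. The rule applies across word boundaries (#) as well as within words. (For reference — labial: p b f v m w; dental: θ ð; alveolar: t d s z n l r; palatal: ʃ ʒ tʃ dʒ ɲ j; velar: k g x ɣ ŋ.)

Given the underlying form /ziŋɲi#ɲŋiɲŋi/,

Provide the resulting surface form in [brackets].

[ziɲɲi#ŋŋiŋŋi]

Rule 1: /ŋ/ before /ɲ/ (palatal) → [ɲ]
Rule 1: /ɲ/ before /ŋ/ (velar) → [ŋ]
Rule 1: /ɲ/ before /ŋ/ (velar) → [ŋ]
After rule 1: ziɲɲi#ŋŋiŋŋi
Rule 2: no segment meets the rule's conditions; no change.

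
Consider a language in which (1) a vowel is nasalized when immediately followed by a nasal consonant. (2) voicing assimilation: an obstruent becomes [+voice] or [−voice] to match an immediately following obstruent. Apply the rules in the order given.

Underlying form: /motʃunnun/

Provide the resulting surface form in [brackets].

Rule 1: /u/ before nasal /n/ → [ũ]
Rule 1: /u/ before nasal /n/ → [ũ]
After rule 1: motʃũnnũn
Rule 2: no segment meets the rule's conditions; no change.

[motʃũnnũn]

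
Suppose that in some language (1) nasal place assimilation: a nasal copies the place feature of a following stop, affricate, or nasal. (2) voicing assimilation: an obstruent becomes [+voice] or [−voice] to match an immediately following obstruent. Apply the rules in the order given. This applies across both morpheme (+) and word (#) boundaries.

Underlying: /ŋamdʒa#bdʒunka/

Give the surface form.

Rule 1: /m/ before /dʒ/ (palatal) → [ɲ]
Rule 1: /n/ before /k/ (velar) → [ŋ]
After rule 1: ŋaɲdʒa#bdʒuŋka
Rule 2: no segment meets the rule's conditions; no change.

[ŋaɲdʒa#bdʒuŋka]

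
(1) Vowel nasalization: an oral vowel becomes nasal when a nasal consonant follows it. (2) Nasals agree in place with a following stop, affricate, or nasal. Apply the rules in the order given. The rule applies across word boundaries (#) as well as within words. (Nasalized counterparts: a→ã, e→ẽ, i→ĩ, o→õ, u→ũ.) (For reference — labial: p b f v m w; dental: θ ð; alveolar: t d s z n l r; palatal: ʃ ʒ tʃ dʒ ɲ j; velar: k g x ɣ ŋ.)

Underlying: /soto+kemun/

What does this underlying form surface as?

[soto+kẽmũn]

Rule 1: /e/ before nasal /m/ → [ẽ]
Rule 1: /u/ before nasal /n/ → [ũ]
After rule 1: soto+kẽmũn
Rule 2: no segment meets the rule's conditions; no change.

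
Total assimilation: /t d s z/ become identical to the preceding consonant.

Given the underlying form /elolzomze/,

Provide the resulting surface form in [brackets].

/z/ after /l/ → [l] (total assimilation)
/z/ after /m/ → [m] (total assimilation)

[elollomme]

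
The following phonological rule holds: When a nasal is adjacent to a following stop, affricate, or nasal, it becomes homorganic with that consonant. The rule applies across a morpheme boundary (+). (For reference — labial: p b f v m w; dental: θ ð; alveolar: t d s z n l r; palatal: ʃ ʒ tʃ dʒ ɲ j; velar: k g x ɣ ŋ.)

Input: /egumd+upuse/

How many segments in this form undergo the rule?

1

/m/ before /d/ (alveolar) → [n]
1 segment changes.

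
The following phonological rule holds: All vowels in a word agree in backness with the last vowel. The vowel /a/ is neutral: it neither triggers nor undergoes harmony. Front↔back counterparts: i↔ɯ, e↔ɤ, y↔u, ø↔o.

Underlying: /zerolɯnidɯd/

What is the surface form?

[zɤrolɯnɯdɯd]

/e/ harmonizes with /ɯ/ ([+back]) → [ɤ]
/i/ harmonizes with /ɯ/ ([+back]) → [ɯ]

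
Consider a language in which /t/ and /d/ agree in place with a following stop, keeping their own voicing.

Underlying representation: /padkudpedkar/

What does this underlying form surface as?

/d/ before /k/ (velar) → [g]
/d/ before /p/ (labial) → [b]
/d/ before /k/ (velar) → [g]

[pagkubpegkar]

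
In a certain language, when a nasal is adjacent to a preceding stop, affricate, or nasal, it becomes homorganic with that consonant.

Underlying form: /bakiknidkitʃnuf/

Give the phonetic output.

[bakikŋidkitʃɲuf]

/n/ after /k/ (velar) → [ŋ]
/n/ after /tʃ/ (palatal) → [ɲ]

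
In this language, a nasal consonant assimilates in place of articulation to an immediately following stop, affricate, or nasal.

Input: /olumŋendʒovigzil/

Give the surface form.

/m/ before /ŋ/ (velar) → [ŋ]
/n/ before /dʒ/ (palatal) → [ɲ]

[oluŋŋeɲdʒovigzil]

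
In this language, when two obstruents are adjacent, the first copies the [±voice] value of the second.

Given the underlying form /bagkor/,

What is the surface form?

/g/ before /k/ (voiceless) → [k]

[bakkor]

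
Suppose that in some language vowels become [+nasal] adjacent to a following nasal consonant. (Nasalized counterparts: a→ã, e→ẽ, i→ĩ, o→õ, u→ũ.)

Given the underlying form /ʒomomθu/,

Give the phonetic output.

[ʒõmõmθu]

/o/ before nasal /m/ → [õ]
/o/ before nasal /m/ → [õ]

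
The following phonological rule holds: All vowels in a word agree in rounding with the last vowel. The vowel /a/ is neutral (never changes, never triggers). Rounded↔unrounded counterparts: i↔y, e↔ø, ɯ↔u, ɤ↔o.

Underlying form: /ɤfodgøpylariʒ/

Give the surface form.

/o/ harmonizes with /i/ ([-round]) → [ɤ]
/ø/ harmonizes with /i/ ([-round]) → [e]
/y/ harmonizes with /i/ ([-round]) → [i]

[ɤfɤdgepilariʒ]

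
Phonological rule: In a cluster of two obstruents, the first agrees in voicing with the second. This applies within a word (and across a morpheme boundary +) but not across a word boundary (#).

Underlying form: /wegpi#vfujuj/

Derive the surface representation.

[wekpi#ffujuj]

/g/ before /p/ (voiceless) → [k]
/v/ before /f/ (voiceless) → [f]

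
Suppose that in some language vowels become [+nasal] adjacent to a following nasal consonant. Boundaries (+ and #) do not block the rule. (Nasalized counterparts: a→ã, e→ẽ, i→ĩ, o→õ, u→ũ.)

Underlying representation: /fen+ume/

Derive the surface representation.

/e/ before nasal /n/ → [ẽ]
/u/ before nasal /m/ → [ũ]

[fẽn+ũme]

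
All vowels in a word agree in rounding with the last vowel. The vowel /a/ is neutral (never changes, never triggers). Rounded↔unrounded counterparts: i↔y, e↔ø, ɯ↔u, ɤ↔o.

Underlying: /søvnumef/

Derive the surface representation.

/ø/ harmonizes with /e/ ([-round]) → [e]
/u/ harmonizes with /e/ ([-round]) → [ɯ]

[sevnɯmef]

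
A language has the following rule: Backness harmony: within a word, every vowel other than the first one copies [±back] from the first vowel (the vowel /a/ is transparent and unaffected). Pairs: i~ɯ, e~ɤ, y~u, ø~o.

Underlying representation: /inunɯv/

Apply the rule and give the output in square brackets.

/u/ harmonizes with /i/ ([-back]) → [y]
/ɯ/ harmonizes with /i/ ([-back]) → [i]

[inyniv]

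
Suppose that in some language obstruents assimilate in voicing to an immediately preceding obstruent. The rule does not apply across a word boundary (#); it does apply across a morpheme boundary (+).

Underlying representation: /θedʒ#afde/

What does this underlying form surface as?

/d/ after /f/ (voiceless) → [t]

[θedʒ#afte]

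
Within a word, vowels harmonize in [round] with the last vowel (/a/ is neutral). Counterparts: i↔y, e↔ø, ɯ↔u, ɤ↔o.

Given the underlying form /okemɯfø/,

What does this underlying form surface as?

[okømufø]

/e/ harmonizes with /ø/ ([+round]) → [ø]
/ɯ/ harmonizes with /ø/ ([+round]) → [u]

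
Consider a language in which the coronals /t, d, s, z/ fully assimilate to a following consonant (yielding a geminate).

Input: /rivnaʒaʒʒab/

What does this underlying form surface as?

no segment meets the rule's conditions; no change.

[rivnaʒaʒʒab]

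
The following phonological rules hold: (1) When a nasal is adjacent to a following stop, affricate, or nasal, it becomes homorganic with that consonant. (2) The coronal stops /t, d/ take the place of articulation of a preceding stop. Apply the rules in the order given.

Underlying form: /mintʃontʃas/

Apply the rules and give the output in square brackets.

Rule 1: /n/ before /tʃ/ (palatal) → [ɲ]
Rule 1: /n/ before /tʃ/ (palatal) → [ɲ]
After rule 1: miɲtʃoɲtʃas
Rule 2: no segment meets the rule's conditions; no change.

[miɲtʃoɲtʃas]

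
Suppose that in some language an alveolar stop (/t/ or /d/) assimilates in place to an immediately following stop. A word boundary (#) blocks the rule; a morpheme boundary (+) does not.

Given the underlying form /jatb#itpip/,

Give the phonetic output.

/t/ before /b/ (labial) → [p]
/t/ before /p/ (labial) → [p]

[japb#ippip]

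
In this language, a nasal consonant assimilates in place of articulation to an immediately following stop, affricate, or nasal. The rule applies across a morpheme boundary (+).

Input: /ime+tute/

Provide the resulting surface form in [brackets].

[ime+tute]

no segment meets the rule's conditions; no change.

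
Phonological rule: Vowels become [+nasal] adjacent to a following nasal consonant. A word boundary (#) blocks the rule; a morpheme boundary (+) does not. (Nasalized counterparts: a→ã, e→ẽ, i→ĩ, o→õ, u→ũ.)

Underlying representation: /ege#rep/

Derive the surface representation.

[ege#rep]

no segment meets the rule's conditions; no change.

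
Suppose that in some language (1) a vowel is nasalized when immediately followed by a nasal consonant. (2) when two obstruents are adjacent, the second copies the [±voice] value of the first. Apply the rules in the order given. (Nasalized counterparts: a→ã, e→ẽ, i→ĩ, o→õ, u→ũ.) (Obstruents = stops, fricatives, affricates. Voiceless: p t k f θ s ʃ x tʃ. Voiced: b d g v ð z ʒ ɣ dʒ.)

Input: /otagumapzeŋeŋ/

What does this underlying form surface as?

Rule 1: /u/ before nasal /m/ → [ũ]
Rule 1: /e/ before nasal /ŋ/ → [ẽ]
Rule 1: /e/ before nasal /ŋ/ → [ẽ]
After rule 1: otagũmapzẽŋẽŋ
Rule 2: /z/ after /p/ (voiceless) → [s]

[otagũmapsẽŋẽŋ]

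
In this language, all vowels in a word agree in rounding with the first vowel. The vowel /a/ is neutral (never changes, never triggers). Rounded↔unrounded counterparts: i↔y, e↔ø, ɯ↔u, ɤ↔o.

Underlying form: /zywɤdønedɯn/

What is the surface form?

/ɤ/ harmonizes with /y/ ([+round]) → [o]
/e/ harmonizes with /y/ ([+round]) → [ø]
/ɯ/ harmonizes with /y/ ([+round]) → [u]

[zywodønødun]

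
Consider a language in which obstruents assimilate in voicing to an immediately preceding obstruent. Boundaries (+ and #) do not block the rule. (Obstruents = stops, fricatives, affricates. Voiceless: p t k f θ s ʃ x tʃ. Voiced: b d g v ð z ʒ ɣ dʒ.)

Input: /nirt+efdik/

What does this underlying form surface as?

[nirt+eftik]

/d/ after /f/ (voiceless) → [t]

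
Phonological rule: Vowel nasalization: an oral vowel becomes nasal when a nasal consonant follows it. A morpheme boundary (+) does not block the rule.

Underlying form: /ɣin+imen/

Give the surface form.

/i/ before nasal /n/ → [ĩ]
/i/ before nasal /m/ → [ĩ]
/e/ before nasal /n/ → [ẽ]

[ɣĩn+ĩmẽn]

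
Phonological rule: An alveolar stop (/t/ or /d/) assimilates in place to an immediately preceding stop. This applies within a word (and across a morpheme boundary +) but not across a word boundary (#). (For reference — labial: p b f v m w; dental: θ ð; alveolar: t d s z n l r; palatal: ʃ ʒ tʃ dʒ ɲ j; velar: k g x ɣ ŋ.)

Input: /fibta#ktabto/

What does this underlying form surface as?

/t/ after /b/ (labial) → [p]
/t/ after /k/ (velar) → [k]
/t/ after /b/ (labial) → [p]

[fibpa#kkabpo]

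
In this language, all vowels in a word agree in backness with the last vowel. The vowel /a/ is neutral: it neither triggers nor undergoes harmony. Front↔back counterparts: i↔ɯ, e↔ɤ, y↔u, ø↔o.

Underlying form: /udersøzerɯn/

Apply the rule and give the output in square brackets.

[udɤrsozɤrɯn]

/e/ harmonizes with /ɯ/ ([+back]) → [ɤ]
/ø/ harmonizes with /ɯ/ ([+back]) → [o]
/e/ harmonizes with /ɯ/ ([+back]) → [ɤ]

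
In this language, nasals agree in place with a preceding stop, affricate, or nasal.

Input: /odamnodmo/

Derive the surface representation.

[odammodno]

/n/ after /m/ (labial) → [m]
/m/ after /d/ (alveolar) → [n]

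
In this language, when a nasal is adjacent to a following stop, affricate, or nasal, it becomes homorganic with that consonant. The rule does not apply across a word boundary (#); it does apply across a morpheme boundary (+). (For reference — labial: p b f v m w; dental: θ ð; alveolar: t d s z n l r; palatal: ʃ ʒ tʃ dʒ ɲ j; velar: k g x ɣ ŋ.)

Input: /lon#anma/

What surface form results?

/n/ before /m/ (labial) → [m]

[lon#amma]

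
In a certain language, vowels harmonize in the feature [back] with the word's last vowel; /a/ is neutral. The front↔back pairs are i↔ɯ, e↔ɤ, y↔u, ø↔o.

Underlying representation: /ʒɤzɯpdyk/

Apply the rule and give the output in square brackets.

[ʒezipdyk]

/ɤ/ harmonizes with /y/ ([-back]) → [e]
/ɯ/ harmonizes with /y/ ([-back]) → [i]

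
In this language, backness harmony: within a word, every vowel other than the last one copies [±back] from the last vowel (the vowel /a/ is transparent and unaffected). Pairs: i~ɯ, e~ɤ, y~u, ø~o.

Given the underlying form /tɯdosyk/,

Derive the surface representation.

/ɯ/ harmonizes with /y/ ([-back]) → [i]
/o/ harmonizes with /y/ ([-back]) → [ø]

[tidøsyk]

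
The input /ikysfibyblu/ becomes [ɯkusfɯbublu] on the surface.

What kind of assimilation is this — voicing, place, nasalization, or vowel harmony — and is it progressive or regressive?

vowel harmony, regressive

/i/→[ɯ] /y/→[u] /i/→[ɯ] /y/→[u].
Vowels agree with the last vowel, so the harmony is regressive.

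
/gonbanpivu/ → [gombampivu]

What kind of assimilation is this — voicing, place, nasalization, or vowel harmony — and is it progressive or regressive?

/n/→[m] /n/→[m].
Each target copies a feature from the following segment, so the direction is regressive.

place assimilation, regressive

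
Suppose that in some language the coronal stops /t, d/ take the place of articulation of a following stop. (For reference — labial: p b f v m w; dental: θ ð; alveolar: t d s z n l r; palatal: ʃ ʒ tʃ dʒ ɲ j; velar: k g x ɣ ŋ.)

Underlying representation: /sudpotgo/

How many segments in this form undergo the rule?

/d/ before /p/ (labial) → [b]
/t/ before /g/ (velar) → [k]
2 segments change.

2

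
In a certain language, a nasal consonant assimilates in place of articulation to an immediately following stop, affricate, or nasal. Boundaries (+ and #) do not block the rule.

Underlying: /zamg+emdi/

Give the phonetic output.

/m/ before /g/ (velar) → [ŋ]
/m/ before /d/ (alveolar) → [n]

[zaŋg+endi]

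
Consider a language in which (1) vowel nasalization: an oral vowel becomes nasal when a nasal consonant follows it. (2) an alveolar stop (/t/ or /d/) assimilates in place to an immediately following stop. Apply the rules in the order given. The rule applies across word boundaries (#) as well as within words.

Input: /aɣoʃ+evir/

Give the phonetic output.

[aɣoʃ+evir]

Rule 1: no segment meets the rule's conditions; no change.
After rule 1: aɣoʃ+evir
Rule 2: no segment meets the rule's conditions; no change.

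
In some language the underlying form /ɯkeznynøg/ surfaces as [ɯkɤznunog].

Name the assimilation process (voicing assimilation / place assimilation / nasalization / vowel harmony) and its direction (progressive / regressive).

vowel harmony, progressive

/e/→[ɤ] /y/→[u] /ø/→[o].
Vowels agree with the first vowel, so the harmony is progressive.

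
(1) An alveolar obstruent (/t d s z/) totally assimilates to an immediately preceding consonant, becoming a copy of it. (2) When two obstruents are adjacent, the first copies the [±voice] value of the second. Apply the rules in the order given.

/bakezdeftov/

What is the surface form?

Rule 1: /d/ after /z/ → [z] (total assimilation)
Rule 1: /t/ after /f/ → [f] (total assimilation)
After rule 1: bakezzeffov
Rule 2: no segment meets the rule's conditions; no change.

[bakezzeffov]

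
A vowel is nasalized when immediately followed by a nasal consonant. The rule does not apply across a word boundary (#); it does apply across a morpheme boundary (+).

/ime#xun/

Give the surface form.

/i/ before nasal /m/ → [ĩ]
/u/ before nasal /n/ → [ũ]

[ĩme#xũn]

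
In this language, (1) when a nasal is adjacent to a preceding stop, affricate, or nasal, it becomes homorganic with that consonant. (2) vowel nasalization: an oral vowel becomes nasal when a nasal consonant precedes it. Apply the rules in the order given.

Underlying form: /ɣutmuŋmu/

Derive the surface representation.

Rule 1: /m/ after /t/ (alveolar) → [n]
Rule 1: /m/ after /ŋ/ (velar) → [ŋ]
After rule 1: ɣutnuŋŋu
Rule 2: /u/ after nasal /n/ → [ũ]
Rule 2: /u/ after nasal /ŋ/ → [ũ]

[ɣutnũŋŋũ]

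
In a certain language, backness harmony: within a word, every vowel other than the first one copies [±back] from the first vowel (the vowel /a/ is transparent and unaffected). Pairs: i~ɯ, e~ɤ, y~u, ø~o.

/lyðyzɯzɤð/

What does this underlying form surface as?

/ɯ/ harmonizes with /y/ ([-back]) → [i]
/ɤ/ harmonizes with /y/ ([-back]) → [e]

[lyðyzizeð]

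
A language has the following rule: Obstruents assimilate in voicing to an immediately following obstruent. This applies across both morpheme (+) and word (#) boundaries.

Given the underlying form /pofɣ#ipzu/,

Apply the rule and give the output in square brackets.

[povɣ#ibzu]

/f/ before /ɣ/ (voiced) → [v]
/p/ before /z/ (voiced) → [b]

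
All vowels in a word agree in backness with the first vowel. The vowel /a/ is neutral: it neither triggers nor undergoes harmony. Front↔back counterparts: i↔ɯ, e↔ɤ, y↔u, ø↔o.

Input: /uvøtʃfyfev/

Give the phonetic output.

[uvotʃfufɤv]

/ø/ harmonizes with /u/ ([+back]) → [o]
/y/ harmonizes with /u/ ([+back]) → [u]
/e/ harmonizes with /u/ ([+back]) → [ɤ]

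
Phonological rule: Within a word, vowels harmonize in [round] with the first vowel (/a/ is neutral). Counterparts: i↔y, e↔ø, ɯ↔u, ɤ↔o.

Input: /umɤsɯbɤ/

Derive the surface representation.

/ɤ/ harmonizes with /u/ ([+round]) → [o]
/ɯ/ harmonizes with /u/ ([+round]) → [u]
/ɤ/ harmonizes with /u/ ([+round]) → [o]

[umosubo]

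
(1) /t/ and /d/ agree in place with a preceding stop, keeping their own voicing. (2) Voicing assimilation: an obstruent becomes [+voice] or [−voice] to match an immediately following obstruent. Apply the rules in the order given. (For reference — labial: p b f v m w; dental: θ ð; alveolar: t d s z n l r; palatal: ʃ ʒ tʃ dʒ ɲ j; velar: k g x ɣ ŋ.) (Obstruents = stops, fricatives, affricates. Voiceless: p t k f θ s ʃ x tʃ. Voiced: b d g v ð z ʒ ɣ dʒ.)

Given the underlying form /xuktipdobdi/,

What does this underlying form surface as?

[xukkibbobbi]

Rule 1: /t/ after /k/ (velar) → [k]
Rule 1: /d/ after /p/ (labial) → [b]
Rule 1: /d/ after /b/ (labial) → [b]
After rule 1: xukkipbobbi
Rule 2: /p/ before /b/ (voiced) → [b]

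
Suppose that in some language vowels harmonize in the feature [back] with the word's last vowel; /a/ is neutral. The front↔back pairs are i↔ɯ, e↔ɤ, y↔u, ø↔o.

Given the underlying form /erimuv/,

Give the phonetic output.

[ɤrɯmuv]

/e/ harmonizes with /u/ ([+back]) → [ɤ]
/i/ harmonizes with /u/ ([+back]) → [ɯ]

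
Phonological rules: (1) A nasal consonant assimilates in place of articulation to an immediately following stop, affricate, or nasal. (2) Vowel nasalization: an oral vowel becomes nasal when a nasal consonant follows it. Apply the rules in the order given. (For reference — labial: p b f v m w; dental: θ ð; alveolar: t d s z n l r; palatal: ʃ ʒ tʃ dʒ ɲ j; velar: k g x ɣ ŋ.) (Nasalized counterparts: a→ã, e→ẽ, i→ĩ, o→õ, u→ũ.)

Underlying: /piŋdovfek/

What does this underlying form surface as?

[pĩndovfek]

Rule 1: /ŋ/ before /d/ (alveolar) → [n]
After rule 1: pindovfek
Rule 2: /i/ before nasal /n/ → [ĩ]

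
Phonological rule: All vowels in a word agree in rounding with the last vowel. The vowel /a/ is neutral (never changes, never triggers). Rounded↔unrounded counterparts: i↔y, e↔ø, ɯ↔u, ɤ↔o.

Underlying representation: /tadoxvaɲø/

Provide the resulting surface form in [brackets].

[tadoxvaɲø]

no segment meets the rule's conditions; no change.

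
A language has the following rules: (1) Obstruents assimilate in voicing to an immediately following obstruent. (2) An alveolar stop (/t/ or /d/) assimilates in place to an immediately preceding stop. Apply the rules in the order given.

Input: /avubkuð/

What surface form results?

[avupkuð]

Rule 1: /b/ before /k/ (voiceless) → [p]
After rule 1: avupkuð
Rule 2: no segment meets the rule's conditions; no change.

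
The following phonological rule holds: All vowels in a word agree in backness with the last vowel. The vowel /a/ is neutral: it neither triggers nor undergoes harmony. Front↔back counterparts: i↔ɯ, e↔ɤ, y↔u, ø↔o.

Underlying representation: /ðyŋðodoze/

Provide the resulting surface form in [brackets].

[ðyŋðødøze]

/o/ harmonizes with /e/ ([-back]) → [ø]
/o/ harmonizes with /e/ ([-back]) → [ø]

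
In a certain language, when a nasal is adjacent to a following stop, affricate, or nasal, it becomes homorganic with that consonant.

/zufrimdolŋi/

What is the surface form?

[zufrindolŋi]

/m/ before /d/ (alveolar) → [n]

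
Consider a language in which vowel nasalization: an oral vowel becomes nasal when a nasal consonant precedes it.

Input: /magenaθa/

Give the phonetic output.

[mãgenãθa]

/a/ after nasal /m/ → [ã]
/a/ after nasal /n/ → [ã]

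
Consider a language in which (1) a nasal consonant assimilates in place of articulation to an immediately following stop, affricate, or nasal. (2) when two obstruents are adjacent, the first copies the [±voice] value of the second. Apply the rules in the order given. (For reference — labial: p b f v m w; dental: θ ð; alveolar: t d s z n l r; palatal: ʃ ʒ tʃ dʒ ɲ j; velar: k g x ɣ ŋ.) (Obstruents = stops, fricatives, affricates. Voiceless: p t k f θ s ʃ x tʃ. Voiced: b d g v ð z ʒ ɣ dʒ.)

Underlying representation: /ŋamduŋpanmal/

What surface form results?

[ŋandumpammal]

Rule 1: /m/ before /d/ (alveolar) → [n]
Rule 1: /ŋ/ before /p/ (labial) → [m]
Rule 1: /n/ before /m/ (labial) → [m]
After rule 1: ŋandumpammal
Rule 2: no segment meets the rule's conditions; no change.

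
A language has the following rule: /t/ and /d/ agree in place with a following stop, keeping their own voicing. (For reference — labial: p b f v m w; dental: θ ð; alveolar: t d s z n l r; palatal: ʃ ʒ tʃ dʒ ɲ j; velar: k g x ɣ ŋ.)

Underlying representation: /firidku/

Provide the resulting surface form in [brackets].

[firigku]

/d/ before /k/ (velar) → [g]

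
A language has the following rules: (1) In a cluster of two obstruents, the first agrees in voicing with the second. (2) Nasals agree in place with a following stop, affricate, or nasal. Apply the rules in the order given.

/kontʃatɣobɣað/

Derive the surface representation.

Rule 1: /t/ before /ɣ/ (voiced) → [d]
After rule 1: kontʃadɣobɣað
Rule 2: /n/ before /tʃ/ (palatal) → [ɲ]

[koɲtʃadɣobɣað]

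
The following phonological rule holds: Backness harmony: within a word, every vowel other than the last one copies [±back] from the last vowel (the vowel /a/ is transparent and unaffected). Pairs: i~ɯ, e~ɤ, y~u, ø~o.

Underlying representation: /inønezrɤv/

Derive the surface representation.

[ɯnonɤzrɤv]

/i/ harmonizes with /ɤ/ ([+back]) → [ɯ]
/ø/ harmonizes with /ɤ/ ([+back]) → [o]
/e/ harmonizes with /ɤ/ ([+back]) → [ɤ]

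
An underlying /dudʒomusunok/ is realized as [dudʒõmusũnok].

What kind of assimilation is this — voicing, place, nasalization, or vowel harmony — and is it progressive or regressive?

/o/→[õ] /u/→[ũ].
Each target copies a feature from the following segment, so the direction is regressive.

nasalization, regressive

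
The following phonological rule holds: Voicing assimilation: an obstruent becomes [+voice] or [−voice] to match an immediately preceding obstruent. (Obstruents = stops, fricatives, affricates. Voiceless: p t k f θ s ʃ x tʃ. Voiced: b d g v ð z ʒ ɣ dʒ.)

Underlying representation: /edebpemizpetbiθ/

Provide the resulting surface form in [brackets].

[edebbemizbetpiθ]

/p/ after /b/ (voiced) → [b]
/p/ after /z/ (voiced) → [b]
/b/ after /t/ (voiceless) → [p]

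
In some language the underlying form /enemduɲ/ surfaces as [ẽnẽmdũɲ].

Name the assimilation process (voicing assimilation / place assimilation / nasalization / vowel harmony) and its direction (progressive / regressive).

/e/→[ẽ] /e/→[ẽ] /u/→[ũ].
Each target copies a feature from the following segment, so the direction is regressive.

nasalization, regressive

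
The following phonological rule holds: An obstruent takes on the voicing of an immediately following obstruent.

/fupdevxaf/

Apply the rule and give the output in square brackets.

[fubdefxaf]

/p/ before /d/ (voiced) → [b]
/v/ before /x/ (voiceless) → [f]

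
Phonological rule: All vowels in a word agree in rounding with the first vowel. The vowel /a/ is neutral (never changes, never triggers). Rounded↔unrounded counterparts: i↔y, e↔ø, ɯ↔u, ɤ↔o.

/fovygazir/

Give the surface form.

[fovygazyr]

/i/ harmonizes with /o/ ([+round]) → [y]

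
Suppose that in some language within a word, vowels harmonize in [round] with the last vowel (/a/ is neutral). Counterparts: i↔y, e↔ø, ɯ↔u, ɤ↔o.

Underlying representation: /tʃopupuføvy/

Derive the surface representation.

no segment meets the rule's conditions; no change.

[tʃopupuføvy]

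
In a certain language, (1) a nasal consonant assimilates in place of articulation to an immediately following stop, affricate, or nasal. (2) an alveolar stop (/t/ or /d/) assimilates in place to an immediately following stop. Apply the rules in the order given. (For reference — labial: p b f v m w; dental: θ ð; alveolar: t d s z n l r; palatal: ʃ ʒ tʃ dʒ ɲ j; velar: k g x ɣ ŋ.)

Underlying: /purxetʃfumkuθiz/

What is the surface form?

Rule 1: /m/ before /k/ (velar) → [ŋ]
After rule 1: purxetʃfuŋkuθiz
Rule 2: no segment meets the rule's conditions; no change.

[purxetʃfuŋkuθiz]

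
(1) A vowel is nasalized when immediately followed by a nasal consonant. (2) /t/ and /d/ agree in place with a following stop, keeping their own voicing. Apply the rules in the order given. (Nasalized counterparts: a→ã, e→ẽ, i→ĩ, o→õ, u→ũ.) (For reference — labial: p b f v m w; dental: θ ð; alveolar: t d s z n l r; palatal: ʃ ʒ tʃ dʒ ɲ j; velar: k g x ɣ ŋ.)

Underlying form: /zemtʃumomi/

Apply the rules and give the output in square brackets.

[zẽmtʃũmõmi]

Rule 1: /e/ before nasal /m/ → [ẽ]
Rule 1: /u/ before nasal /m/ → [ũ]
Rule 1: /o/ before nasal /m/ → [õ]
After rule 1: zẽmtʃũmõmi
Rule 2: no segment meets the rule's conditions; no change.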